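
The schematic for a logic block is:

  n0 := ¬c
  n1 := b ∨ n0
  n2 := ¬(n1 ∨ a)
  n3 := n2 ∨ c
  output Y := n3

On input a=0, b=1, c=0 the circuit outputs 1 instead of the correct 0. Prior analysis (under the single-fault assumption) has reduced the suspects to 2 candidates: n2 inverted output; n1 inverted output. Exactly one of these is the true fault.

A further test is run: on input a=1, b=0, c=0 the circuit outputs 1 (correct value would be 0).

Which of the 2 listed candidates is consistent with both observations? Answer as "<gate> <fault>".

Evaluate each candidate on input a=1, b=0, c=0:
  n2 inverted output: n0=1, n1=1, n2=1 [inverted output], n3=1 → 1 — matches
  n1 inverted output: n0=1, n1=0 [inverted output], n2=0, n3=0 → 0 — eliminated
Only n2 inverted output reproduces the observed 1.

n2 inverted output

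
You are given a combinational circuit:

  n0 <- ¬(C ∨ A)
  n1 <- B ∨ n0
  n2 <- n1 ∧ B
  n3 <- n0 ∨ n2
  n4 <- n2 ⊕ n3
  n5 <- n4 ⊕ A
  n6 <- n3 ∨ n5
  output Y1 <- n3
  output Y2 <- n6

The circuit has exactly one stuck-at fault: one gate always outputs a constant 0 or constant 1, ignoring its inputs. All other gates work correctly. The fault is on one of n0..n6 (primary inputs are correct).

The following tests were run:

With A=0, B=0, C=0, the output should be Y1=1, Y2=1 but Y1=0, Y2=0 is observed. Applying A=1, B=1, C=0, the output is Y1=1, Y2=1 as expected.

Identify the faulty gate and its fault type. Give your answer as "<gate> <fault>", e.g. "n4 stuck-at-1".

n0 stuck-at-0

Fault-free values for test 1 (A=0, B=0, C=0): n0=1, n1=1, n2=0, n3=1, n4=1, n5=1, n6=1, giving Y1=1, Y2=1. Observed Y1=0, Y2=0.
Test 1: faults giving observed Y1=0, Y2=0 are {n0 stuck-at-0, n3 stuck-at-0}.
Test 2 (A=1, B=1, C=0): fault-free n0=0, n1=1, n2=1, n3=1, n4=0, n5=1, n6=1 → Y1=1, Y2=1; observed Y1=1, Y2=1. Eliminates n3 stuck-at-0.
Only n0 stuck-at-0 is consistent with every test.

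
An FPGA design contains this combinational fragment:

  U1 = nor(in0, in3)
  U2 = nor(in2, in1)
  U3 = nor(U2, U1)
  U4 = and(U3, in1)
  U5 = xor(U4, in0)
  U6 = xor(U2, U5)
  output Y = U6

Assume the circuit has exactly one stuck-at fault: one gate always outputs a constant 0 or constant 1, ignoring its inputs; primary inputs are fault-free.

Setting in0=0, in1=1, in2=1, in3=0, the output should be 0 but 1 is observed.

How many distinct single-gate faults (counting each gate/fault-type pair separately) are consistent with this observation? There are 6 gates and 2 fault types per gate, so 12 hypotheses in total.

6

Fault-free: U1=1, U2=0, U3=0, U4=0, U5=0, U6=0 → 0. Observed 1.
  U1 stuck-at-0: output 1 ✓
  U1 stuck-at-1: output 0 ✗
  U2 stuck-at-0: output 0 ✗
  U2 stuck-at-1: output 1 ✓
  U3 stuck-at-0: output 0 ✗
  U3 stuck-at-1: output 1 ✓
  U4 stuck-at-0: output 0 ✗
  U4 stuck-at-1: output 1 ✓
  U5 stuck-at-0: output 0 ✗
  U5 stuck-at-1: output 1 ✓
  U6 stuck-at-0: output 0 ✗
  U6 stuck-at-1: output 1 ✓
Consistent faults: {U1 stuck-at-0, U2 stuck-at-1, U3 stuck-at-1, U4 stuck-at-1, U5 stuck-at-1, U6 stuck-at-1} — 6 in all.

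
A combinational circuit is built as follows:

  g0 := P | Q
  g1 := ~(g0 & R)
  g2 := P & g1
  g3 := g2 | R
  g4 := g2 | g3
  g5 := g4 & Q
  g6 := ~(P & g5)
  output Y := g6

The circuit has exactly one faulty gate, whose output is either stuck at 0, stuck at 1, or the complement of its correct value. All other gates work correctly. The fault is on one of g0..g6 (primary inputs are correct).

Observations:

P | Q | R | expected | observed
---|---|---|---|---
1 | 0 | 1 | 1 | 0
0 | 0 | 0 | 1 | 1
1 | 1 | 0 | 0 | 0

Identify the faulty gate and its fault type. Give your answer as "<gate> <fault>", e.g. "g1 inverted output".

g5 stuck-at-1

Fault-free values for test 1 (P=1, Q=0, R=1): g0=1, g1=0, g2=0, g3=1, g4=1, g5=0, g6=1, giving Y=1. Observed 0.
Test 1: faults giving observed 0 are {g5 stuck-at-1, g5 inverted output, g6 stuck-at-0, g6 inverted output}.
Test 2 (P=0, Q=0, R=0): fault-free g0=0, g1=1, g2=0, g3=0, g4=0, g5=0, g6=1 → 1; observed 1. Eliminates g6 stuck-at-0, g6 inverted output.
Test 3 (P=1, Q=1, R=0): fault-free g0=1, g1=1, g2=1, g3=1, g4=1, g5=1, g6=0 → 0; observed 0. Eliminates g5 inverted output.
Only g5 stuck-at-1 is consistent with every test.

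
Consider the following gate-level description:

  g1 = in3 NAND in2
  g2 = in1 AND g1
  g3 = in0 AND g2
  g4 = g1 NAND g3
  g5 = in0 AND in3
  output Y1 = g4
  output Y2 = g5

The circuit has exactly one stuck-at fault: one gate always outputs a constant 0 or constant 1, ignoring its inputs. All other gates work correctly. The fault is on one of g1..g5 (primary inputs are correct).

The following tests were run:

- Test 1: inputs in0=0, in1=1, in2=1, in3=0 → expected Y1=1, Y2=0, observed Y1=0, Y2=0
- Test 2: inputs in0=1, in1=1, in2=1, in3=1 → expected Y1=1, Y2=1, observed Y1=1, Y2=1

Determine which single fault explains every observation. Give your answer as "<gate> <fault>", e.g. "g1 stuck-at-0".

g3 stuck-at-1

Fault-free values for test 1 (in0=0, in1=1, in2=1, in3=0): g1=1, g2=1, g3=0, g4=1, g5=0, giving Y1=1, Y2=0. Observed Y1=0, Y2=0.
Test 1: faults giving observed Y1=0, Y2=0 are {g3 stuck-at-1, g4 stuck-at-0}.
Test 2 (in0=1, in1=1, in2=1, in3=1): fault-free g1=0, g2=0, g3=0, g4=1, g5=1 → Y1=1, Y2=1; observed Y1=1, Y2=1. Eliminates g4 stuck-at-0.
Only g3 stuck-at-1 is consistent with every test.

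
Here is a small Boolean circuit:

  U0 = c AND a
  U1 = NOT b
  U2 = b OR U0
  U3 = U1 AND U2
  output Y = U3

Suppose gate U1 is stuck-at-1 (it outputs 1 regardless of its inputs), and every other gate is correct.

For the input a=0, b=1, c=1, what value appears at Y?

1

Propagate with U1 forced: U0=0, U1=1 [stuck-at-1], U2=1, U3=1.
So Y = 1. (Without the fault it would be 0.)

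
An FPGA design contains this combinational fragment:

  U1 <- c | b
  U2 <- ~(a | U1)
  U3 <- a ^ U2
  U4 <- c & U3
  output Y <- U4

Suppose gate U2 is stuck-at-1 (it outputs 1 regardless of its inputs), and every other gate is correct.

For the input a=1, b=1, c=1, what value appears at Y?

0

Propagate with U2 forced: U1=1, U2=1 [stuck-at-1], U3=0, U4=0.
So Y = 0. (Without the fault it would be 1.)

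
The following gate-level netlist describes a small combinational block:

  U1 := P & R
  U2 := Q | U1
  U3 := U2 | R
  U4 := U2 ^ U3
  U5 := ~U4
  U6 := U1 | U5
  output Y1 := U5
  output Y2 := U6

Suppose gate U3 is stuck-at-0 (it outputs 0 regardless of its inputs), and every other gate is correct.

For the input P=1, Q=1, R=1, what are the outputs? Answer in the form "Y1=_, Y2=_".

Propagate with U3 forced: U1=1, U2=1, U3=0 [stuck-at-0], U4=1, U5=0, U6=1.
So the outputs are Y1=0, Y2=1. (Without the fault they would be Y1=1, Y2=1.)

Y1=0, Y2=1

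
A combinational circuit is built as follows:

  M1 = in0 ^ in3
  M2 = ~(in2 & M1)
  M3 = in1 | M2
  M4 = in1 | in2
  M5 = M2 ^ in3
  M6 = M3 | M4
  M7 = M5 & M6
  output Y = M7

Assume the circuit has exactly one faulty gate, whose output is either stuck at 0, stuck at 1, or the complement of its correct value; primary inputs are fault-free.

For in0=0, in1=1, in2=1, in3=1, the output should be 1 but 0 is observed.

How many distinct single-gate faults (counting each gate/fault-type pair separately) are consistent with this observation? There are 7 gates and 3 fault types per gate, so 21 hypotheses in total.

10

Fault-free: M1=1, M2=0, M3=1, M4=1, M5=1, M6=1, M7=1 → 1. Observed 0.
  M1: stuck-at-0, inverted output ✓; others ✗
  M2: stuck-at-1, inverted output ✓; others ✗
  M3: none of the 3 fault types match ✗
  M4: none of the 3 fault types match ✗
  M5: stuck-at-0, inverted output ✓; others ✗
  M6: stuck-at-0, inverted output ✓; others ✗
  M7: stuck-at-0, inverted output ✓; others ✗
Consistent faults: {M1 stuck-at-0, M1 inverted output, M2 stuck-at-1, M2 inverted output, M5 stuck-at-0, M5 inverted output, M6 stuck-at-0, M6 inverted output, M7 stuck-at-0, M7 inverted output} — 10 in all.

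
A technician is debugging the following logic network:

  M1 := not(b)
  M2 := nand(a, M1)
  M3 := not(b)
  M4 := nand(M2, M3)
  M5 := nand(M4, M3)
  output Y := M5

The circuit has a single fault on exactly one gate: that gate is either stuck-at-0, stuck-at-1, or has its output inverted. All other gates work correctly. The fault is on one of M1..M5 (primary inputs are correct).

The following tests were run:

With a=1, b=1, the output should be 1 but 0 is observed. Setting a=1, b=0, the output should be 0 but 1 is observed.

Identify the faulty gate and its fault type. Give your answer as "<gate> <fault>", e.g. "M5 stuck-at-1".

Fault-free values for test 1 (a=1, b=1): M1=0, M2=1, M3=0, M4=1, M5=1, giving Y=1. Observed 0.
Test 1: faults giving observed 0 are {M5 stuck-at-0, M5 inverted output}.
Test 2 (a=1, b=0): fault-free M1=1, M2=0, M3=1, M4=1, M5=0 → 0; observed 1. Eliminates M5 stuck-at-0.
Only M5 inverted output is consistent with every test.

M5 inverted output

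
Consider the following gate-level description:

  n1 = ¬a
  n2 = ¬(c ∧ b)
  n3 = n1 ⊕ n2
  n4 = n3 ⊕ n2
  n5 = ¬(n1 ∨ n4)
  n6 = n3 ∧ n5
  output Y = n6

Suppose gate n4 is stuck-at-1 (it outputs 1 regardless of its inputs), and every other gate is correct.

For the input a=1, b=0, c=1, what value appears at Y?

Propagate with n4 forced: n1=0, n2=1, n3=1, n4=1 [stuck-at-1], n5=0, n6=0.
So Y = 0. (Without the fault it would be 1.)

0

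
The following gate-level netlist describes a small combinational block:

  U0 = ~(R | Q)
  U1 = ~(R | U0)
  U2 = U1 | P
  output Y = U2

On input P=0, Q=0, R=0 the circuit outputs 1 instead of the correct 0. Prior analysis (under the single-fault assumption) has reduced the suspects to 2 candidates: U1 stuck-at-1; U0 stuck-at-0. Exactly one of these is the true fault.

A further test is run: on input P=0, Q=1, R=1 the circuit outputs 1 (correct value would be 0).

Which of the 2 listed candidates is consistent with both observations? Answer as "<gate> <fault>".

Evaluate each candidate on input P=0, Q=1, R=1:
  U1 stuck-at-1: U0=0, U1=1 [stuck-at-1], U2=1 → 1 — matches
  U0 stuck-at-0: U0=0 [stuck-at-0], U1=0, U2=0 → 0 — eliminated
Only U1 stuck-at-1 reproduces the observed 1.

U1 stuck-at-1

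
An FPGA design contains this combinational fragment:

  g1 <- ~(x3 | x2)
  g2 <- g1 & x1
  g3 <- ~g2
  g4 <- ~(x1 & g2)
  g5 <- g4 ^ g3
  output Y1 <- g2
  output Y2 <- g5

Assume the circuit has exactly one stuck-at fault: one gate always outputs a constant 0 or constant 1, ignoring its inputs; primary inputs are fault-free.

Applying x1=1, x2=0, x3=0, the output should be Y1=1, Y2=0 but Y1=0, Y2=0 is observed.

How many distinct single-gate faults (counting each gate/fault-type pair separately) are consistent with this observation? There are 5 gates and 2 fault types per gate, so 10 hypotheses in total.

2

Fault-free: g1=1, g2=1, g3=0, g4=0, g5=0 → Y1=1, Y2=0. Observed Y1=0, Y2=0.
  g1 stuck-at-0: output Y1=0, Y2=0 ✓
  g1 stuck-at-1: output Y1=1, Y2=0 ✗
  g2 stuck-at-0: output Y1=0, Y2=0 ✓
  g2 stuck-at-1: output Y1=1, Y2=0 ✗
  g3 stuck-at-0: output Y1=1, Y2=0 ✗
  g3 stuck-at-1: output Y1=1, Y2=1 ✗
  g4 stuck-at-0: output Y1=1, Y2=0 ✗
  g4 stuck-at-1: output Y1=1, Y2=1 ✗
  g5 stuck-at-0: output Y1=1, Y2=0 ✗
  g5 stuck-at-1: output Y1=1, Y2=1 ✗
Consistent faults: {g1 stuck-at-0, g2 stuck-at-0} — 2 in all.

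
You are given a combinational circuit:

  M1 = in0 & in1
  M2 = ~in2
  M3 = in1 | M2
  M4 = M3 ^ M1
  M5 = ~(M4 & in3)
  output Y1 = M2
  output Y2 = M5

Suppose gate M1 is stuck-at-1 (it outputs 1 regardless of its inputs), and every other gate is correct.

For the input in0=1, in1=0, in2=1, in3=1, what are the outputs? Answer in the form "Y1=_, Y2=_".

Y1=0, Y2=0

Propagate with M1 forced: M1=1 [stuck-at-1], M2=0, M3=0, M4=1, M5=0.
So the outputs are Y1=0, Y2=0. (Without the fault they would be Y1=0, Y2=1.)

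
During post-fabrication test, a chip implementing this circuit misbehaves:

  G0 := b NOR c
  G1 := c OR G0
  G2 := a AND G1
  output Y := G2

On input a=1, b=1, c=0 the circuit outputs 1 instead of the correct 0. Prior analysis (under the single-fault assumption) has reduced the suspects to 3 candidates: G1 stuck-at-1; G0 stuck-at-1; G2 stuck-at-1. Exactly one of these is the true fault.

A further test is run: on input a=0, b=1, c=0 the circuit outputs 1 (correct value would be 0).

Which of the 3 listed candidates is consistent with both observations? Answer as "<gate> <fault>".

G2 stuck-at-1

Evaluate each candidate on input a=0, b=1, c=0:
  G1 stuck-at-1: G0=0, G1=1 [stuck-at-1], G2=0 → 0 — eliminated
  G0 stuck-at-1: G0=1 [stuck-at-1], G1=1, G2=0 → 0 — eliminated
  G2 stuck-at-1: G0=0, G1=0, G2=1 [stuck-at-1] → 1 — matches
Only G2 stuck-at-1 reproduces the observed 1.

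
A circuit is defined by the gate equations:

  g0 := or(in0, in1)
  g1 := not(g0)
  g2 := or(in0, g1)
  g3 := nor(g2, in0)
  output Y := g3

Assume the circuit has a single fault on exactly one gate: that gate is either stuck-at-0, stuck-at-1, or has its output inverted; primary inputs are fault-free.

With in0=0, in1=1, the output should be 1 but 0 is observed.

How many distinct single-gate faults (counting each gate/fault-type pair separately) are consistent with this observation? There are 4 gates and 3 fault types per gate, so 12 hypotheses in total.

Fault-free: g0=1, g1=0, g2=0, g3=1 → 1. Observed 0.
  g0 stuck-at-0: output 0 ✓
  g0 stuck-at-1: output 1 ✗
  g0 inverted output: output 0 ✓
  g1 stuck-at-0: output 1 ✗
  g1 stuck-at-1: output 0 ✓
  g1 inverted output: output 0 ✓
  g2 stuck-at-0: output 1 ✗
  g2 stuck-at-1: output 0 ✓
  g2 inverted output: output 0 ✓
  g3 stuck-at-0: output 0 ✓
  g3 stuck-at-1: output 1 ✗
  g3 inverted output: output 0 ✓
Consistent faults: {g0 stuck-at-0, g0 inverted output, g1 stuck-at-1, g1 inverted output, g2 stuck-at-1, g2 inverted output, g3 stuck-at-0, g3 inverted output} — 8 in all.

8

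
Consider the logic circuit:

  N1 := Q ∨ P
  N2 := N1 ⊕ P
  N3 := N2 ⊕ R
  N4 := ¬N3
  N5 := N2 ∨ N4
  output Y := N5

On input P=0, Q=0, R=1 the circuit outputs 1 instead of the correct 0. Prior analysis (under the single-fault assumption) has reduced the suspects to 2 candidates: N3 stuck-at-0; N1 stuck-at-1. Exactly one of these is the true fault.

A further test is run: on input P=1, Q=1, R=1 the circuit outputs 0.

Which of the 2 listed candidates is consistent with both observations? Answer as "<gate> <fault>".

Evaluate each candidate on input P=1, Q=1, R=1:
  N3 stuck-at-0: N1=1, N2=0, N3=0 [stuck-at-0], N4=1, N5=1 → 1 — eliminated
  N1 stuck-at-1: N1=1 [stuck-at-1], N2=0, N3=1, N4=0, N5=0 → 0 — matches
Only N1 stuck-at-1 reproduces the observed 0.

N1 stuck-at-1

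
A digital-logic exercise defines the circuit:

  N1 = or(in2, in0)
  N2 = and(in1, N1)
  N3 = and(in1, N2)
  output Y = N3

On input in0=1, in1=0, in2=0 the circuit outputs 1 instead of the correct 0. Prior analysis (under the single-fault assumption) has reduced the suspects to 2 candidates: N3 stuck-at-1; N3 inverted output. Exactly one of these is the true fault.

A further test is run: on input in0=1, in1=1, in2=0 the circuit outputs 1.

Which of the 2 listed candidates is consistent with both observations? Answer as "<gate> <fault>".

N3 stuck-at-1

Evaluate each candidate on input in0=1, in1=1, in2=0:
  N3 stuck-at-1: N1=1, N2=1, N3=1 [stuck-at-1] → 1 — matches
  N3 inverted output: N1=1, N2=1, N3=0 [inverted output] → 0 — eliminated
Only N3 stuck-at-1 reproduces the observed 1.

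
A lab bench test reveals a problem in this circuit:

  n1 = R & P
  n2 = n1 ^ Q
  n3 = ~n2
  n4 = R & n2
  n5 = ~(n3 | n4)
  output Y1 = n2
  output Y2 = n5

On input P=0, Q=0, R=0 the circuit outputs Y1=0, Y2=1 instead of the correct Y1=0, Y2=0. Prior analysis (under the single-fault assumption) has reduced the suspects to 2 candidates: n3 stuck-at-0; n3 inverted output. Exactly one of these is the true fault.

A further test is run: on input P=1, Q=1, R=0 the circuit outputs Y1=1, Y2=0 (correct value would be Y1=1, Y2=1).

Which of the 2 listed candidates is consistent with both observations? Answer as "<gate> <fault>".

Evaluate each candidate on input P=1, Q=1, R=0:
  n3 stuck-at-0: n1=0, n2=1, n3=0 [stuck-at-0], n4=0, n5=1 → Y1=1, Y2=1 — eliminated
  n3 inverted output: n1=0, n2=1, n3=1 [inverted output], n4=0, n5=0 → Y1=1, Y2=0 — matches
Only n3 inverted output reproduces the observed Y1=1, Y2=0.

n3 inverted output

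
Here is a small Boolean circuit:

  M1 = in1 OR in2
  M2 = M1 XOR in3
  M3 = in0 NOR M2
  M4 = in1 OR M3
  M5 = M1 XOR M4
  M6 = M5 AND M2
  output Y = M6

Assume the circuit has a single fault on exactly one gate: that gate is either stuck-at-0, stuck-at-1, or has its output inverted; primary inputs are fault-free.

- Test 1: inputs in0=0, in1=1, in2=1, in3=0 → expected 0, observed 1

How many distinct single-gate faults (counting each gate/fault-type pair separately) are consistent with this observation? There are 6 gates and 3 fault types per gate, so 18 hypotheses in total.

6

Fault-free: M1=1, M2=1, M3=0, M4=1, M5=0, M6=0 → 0. Observed 1.
  M1: none of the 3 fault types match ✗
  M2: none of the 3 fault types match ✗
  M3: none of the 3 fault types match ✗
  M4: stuck-at-0, inverted output ✓; others ✗
  M5: stuck-at-1, inverted output ✓; others ✗
  M6: stuck-at-1, inverted output ✓; others ✗
Consistent faults: {M4 stuck-at-0, M4 inverted output, M5 stuck-at-1, M5 inverted output, M6 stuck-at-1, M6 inverted output} — 6 in all.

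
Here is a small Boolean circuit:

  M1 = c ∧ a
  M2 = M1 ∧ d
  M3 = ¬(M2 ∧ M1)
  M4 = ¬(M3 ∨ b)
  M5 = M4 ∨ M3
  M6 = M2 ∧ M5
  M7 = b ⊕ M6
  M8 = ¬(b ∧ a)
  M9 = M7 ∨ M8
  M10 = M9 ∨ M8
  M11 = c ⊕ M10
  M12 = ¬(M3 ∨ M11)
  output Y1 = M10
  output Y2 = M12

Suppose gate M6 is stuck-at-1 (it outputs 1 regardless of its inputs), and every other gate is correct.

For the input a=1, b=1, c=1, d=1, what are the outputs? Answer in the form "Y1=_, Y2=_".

Propagate with M6 forced: M1=1, M2=1, M3=0, M4=0, M5=0, M6=1 [stuck-at-1], M7=0, M8=0, M9=0, M10=0, M11=1, M12=0.
So the outputs are Y1=0, Y2=0. (Without the fault they would be Y1=1, Y2=1.)

Y1=0, Y2=0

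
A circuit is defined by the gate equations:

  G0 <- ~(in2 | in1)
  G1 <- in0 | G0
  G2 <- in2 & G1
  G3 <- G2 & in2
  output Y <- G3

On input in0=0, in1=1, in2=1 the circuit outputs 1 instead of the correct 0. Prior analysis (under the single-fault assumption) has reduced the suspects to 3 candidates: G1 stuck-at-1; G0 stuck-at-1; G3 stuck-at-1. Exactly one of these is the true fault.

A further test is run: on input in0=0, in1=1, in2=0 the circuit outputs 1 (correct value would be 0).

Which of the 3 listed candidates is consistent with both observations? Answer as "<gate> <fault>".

Evaluate each candidate on input in0=0, in1=1, in2=0:
  G1 stuck-at-1: G0=0, G1=1 [stuck-at-1], G2=0, G3=0 → 0 — eliminated
  G0 stuck-at-1: G0=1 [stuck-at-1], G1=1, G2=0, G3=0 → 0 — eliminated
  G3 stuck-at-1: G0=0, G1=0, G2=0, G3=1 [stuck-at-1] → 1 — matches
Only G3 stuck-at-1 reproduces the observed 1.

G3 stuck-at-1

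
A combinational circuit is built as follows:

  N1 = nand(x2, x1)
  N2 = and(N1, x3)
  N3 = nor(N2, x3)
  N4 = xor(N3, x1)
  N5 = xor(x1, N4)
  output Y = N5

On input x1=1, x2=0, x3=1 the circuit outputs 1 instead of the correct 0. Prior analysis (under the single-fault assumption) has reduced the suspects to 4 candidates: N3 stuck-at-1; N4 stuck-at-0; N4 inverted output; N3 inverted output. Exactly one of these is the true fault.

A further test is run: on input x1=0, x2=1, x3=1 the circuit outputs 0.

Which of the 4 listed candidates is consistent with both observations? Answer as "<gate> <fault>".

N4 stuck-at-0

Evaluate each candidate on input x1=0, x2=1, x3=1:
  N3 stuck-at-1: N1=1, N2=1, N3=1 [stuck-at-1], N4=1, N5=1 → 1 — eliminated
  N4 stuck-at-0: N1=1, N2=1, N3=0, N4=0 [stuck-at-0], N5=0 → 0 — matches
  N4 inverted output: N1=1, N2=1, N3=0, N4=1 [inverted output], N5=1 → 1 — eliminated
  N3 inverted output: N1=1, N2=1, N3=1 [inverted output], N4=1, N5=1 → 1 — eliminated
Only N4 stuck-at-0 reproduces the observed 0.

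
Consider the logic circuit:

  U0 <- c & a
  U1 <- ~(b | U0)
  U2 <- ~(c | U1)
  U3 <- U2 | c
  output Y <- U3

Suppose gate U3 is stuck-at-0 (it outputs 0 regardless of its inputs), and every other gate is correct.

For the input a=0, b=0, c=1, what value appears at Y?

0

Propagate with U3 forced: U0=0, U1=1, U2=0, U3=0 [stuck-at-0].
So Y = 0. (Without the fault it would be 1.)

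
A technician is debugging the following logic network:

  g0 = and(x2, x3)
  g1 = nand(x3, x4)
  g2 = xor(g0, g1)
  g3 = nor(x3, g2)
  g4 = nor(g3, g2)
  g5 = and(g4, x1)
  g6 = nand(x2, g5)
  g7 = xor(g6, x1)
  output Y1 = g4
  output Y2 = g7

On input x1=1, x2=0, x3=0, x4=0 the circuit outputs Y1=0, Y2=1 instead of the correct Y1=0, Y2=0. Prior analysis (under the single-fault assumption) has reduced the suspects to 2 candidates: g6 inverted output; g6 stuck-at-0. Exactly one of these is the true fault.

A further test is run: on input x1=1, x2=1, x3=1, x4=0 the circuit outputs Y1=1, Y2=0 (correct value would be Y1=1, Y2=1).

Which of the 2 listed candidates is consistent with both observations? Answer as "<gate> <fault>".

g6 inverted output

Evaluate each candidate on input x1=1, x2=1, x3=1, x4=0:
  g6 inverted output: g0=1, g1=1, g2=0, g3=0, g4=1, g5=1, g6=1 [inverted output], g7=0 → Y1=1, Y2=0 — matches
  g6 stuck-at-0: g0=1, g1=1, g2=0, g3=0, g4=1, g5=1, g6=0 [stuck-at-0], g7=1 → Y1=1, Y2=1 — eliminated
Only g6 inverted output reproduces the observed Y1=1, Y2=0.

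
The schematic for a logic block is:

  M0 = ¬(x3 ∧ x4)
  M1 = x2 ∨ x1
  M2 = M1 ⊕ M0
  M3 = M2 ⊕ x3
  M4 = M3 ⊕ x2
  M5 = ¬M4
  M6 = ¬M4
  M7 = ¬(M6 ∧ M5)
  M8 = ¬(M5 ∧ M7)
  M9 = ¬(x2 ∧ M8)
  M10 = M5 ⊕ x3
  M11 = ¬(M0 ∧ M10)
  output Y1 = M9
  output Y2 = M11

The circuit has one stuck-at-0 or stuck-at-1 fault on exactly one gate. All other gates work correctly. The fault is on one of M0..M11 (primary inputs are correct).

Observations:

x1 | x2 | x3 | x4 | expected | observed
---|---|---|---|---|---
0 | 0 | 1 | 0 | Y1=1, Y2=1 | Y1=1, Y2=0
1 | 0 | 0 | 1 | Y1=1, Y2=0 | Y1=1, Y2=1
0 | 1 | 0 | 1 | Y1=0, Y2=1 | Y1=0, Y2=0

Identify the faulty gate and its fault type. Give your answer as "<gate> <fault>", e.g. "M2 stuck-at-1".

M3 stuck-at-1

Fault-free values for test 1 (x1=0, x2=0, x3=1, x4=0): M0=1, M1=0, M2=1, M3=0, M4=0, M5=1, M6=1, M7=0, M8=1, M9=1, M10=0, M11=1, giving Y1=1, Y2=1. Observed Y1=1, Y2=0.
Test 1: faults giving observed Y1=1, Y2=0 are {M1 stuck-at-1, M2 stuck-at-0, M3 stuck-at-1, M4 stuck-at-1, M5 stuck-at-0, M10 stuck-at-1, M11 stuck-at-0}.
Test 2 (x1=1, x2=0, x3=0, x4=1): fault-free M0=1, M1=1, M2=0, M3=0, M4=0, M5=1, M6=1, M7=0, M8=1, M9=1, M10=1, M11=0 → Y1=1, Y2=0; observed Y1=1, Y2=1. Eliminates M1 stuck-at-1, M2 stuck-at-0, M10 stuck-at-1, M11 stuck-at-0.
Test 3 (x1=0, x2=1, x3=0, x4=1): fault-free M0=1, M1=1, M2=0, M3=0, M4=1, M5=0, M6=0, M7=1, M8=1, M9=0, M10=0, M11=1 → Y1=0, Y2=1; observed Y1=0, Y2=0. Eliminates M4 stuck-at-1, M5 stuck-at-0.
Only M3 stuck-at-1 is consistent with every test.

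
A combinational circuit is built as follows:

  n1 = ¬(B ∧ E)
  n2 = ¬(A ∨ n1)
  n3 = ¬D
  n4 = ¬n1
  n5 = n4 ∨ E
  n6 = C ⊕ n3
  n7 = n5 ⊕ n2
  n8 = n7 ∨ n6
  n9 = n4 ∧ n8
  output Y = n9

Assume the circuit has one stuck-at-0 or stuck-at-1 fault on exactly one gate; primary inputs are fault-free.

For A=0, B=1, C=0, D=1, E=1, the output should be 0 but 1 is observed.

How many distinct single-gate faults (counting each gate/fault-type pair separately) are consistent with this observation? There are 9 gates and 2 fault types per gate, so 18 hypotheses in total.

7

Fault-free: n1=0, n2=1, n3=0, n4=1, n5=1, n6=0, n7=0, n8=0, n9=0 → 0. Observed 1.
  n1: none of the 2 fault types match ✗
  n2: stuck-at-0 ✓; others ✗
  n3: stuck-at-1 ✓; others ✗
  n4: none of the 2 fault types match ✗
  n5: stuck-at-0 ✓; others ✗
  n6: stuck-at-1 ✓; others ✗
  n7: stuck-at-1 ✓; others ✗
  n8: stuck-at-1 ✓; others ✗
  n9: stuck-at-1 ✓; others ✗
Consistent faults: {n2 stuck-at-0, n3 stuck-at-1, n5 stuck-at-0, n6 stuck-at-1, n7 stuck-at-1, n8 stuck-at-1, n9 stuck-at-1} — 7 in all.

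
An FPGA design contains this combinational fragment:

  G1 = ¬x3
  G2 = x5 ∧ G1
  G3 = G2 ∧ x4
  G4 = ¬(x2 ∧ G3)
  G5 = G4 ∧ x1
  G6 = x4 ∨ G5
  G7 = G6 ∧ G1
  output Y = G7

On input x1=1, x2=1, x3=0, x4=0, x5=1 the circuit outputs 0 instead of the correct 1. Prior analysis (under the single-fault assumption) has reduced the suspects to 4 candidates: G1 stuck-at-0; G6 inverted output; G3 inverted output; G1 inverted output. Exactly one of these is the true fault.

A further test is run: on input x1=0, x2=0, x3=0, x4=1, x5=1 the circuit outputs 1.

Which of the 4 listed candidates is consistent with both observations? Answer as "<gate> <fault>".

G3 inverted output

Evaluate each candidate on input x1=0, x2=0, x3=0, x4=1, x5=1:
  G1 stuck-at-0: G1=0 [stuck-at-0], G2=0, G3=0, G4=1, G5=0, G6=1, G7=0 → 0 — eliminated
  G6 inverted output: G1=1, G2=1, G3=1, G4=1, G5=0, G6=0 [inverted output], G7=0 → 0 — eliminated
  G3 inverted output: G1=1, G2=1, G3=0 [inverted output], G4=1, G5=0, G6=1, G7=1 → 1 — matches
  G1 inverted output: G1=0 [inverted output], G2=0, G3=0, G4=1, G5=0, G6=1, G7=0 → 0 — eliminated
Only G3 inverted output reproduces the observed 1.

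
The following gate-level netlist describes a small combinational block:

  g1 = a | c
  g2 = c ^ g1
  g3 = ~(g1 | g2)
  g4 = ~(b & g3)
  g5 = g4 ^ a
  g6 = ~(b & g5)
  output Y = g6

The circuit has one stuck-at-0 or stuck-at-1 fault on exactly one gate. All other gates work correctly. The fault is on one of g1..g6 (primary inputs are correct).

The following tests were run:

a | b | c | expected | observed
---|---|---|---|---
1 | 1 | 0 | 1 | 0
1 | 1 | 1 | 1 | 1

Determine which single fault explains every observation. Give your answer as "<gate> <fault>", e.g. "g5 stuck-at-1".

Fault-free values for test 1 (a=1, b=1, c=0): g1=1, g2=1, g3=0, g4=1, g5=0, g6=1, giving Y=1. Observed 0.
Test 1: faults giving observed 0 are {g1 stuck-at-0, g3 stuck-at-1, g4 stuck-at-0, g5 stuck-at-1, g6 stuck-at-0}.
Test 2 (a=1, b=1, c=1): fault-free g1=1, g2=0, g3=0, g4=1, g5=0, g6=1 → 1; observed 1. Eliminates g3 stuck-at-1, g4 stuck-at-0, g5 stuck-at-1, g6 stuck-at-0.
Only g1 stuck-at-0 is consistent with every test.

g1 stuck-at-0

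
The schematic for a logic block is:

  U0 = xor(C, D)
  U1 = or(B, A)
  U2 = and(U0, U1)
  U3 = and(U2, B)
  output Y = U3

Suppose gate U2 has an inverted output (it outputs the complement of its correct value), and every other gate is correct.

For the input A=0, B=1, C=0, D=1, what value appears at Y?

0

Propagate with U2 forced: U0=1, U1=1, U2=0 [inverted output], U3=0.
So Y = 0. (Without the fault it would be 1.)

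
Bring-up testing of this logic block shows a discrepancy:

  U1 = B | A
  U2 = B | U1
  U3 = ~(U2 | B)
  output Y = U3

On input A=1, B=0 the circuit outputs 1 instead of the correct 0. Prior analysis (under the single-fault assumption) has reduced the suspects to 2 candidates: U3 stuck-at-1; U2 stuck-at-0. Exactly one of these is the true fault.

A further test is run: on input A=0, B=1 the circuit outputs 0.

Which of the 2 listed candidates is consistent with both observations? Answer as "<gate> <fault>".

Evaluate each candidate on input A=0, B=1:
  U3 stuck-at-1: U1=1, U2=1, U3=1 [stuck-at-1] → 1 — eliminated
  U2 stuck-at-0: U1=1, U2=0 [stuck-at-0], U3=0 → 0 — matches
Only U2 stuck-at-0 reproduces the observed 0.

U2 stuck-at-0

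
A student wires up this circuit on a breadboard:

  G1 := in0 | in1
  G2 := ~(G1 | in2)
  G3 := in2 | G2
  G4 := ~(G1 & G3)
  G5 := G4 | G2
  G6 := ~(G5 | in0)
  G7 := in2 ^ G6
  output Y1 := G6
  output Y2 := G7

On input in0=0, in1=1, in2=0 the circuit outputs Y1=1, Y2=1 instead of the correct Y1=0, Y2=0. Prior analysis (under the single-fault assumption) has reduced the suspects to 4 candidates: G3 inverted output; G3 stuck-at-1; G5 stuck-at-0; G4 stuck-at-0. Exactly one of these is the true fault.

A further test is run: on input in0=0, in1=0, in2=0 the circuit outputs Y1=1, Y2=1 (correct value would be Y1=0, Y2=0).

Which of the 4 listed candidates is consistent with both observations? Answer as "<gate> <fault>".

G5 stuck-at-0

Evaluate each candidate on input in0=0, in1=0, in2=0:
  G3 inverted output: G1=0, G2=1, G3=0 [inverted output], G4=1, G5=1, G6=0, G7=0 → Y1=0, Y2=0 — eliminated
  G3 stuck-at-1: G1=0, G2=1, G3=1 [stuck-at-1], G4=1, G5=1, G6=0, G7=0 → Y1=0, Y2=0 — eliminated
  G5 stuck-at-0: G1=0, G2=1, G3=1, G4=1, G5=0 [stuck-at-0], G6=1, G7=1 → Y1=1, Y2=1 — matches
  G4 stuck-at-0: G1=0, G2=1, G3=1, G4=0 [stuck-at-0], G5=1, G6=0, G7=0 → Y1=0, Y2=0 — eliminated
Only G5 stuck-at-0 reproduces the observed Y1=1, Y2=1.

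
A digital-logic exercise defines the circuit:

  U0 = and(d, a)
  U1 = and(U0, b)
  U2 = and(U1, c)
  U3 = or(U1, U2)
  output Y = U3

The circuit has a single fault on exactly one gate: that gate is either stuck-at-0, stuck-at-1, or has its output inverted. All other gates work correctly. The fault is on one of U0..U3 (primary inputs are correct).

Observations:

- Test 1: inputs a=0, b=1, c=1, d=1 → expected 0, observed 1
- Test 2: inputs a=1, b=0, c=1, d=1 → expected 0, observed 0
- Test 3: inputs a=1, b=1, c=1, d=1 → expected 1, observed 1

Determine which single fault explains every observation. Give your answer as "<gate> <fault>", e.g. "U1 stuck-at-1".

Fault-free values for test 1 (a=0, b=1, c=1, d=1): U0=0, U1=0, U2=0, U3=0, giving Y=0. Observed 1.
Test 1: faults giving observed 1 are {U0 stuck-at-1, U0 inverted output, U1 stuck-at-1, U1 inverted output, U2 stuck-at-1, U2 inverted output, U3 stuck-at-1, U3 inverted output}.
Test 2 (a=1, b=0, c=1, d=1): fault-free U0=1, U1=0, U2=0, U3=0 → 0; observed 0. Eliminates U1 stuck-at-1, U1 inverted output, U2 stuck-at-1, U2 inverted output, U3 stuck-at-1, U3 inverted output.
Test 3 (a=1, b=1, c=1, d=1): fault-free U0=1, U1=1, U2=1, U3=1 → 1; observed 1. Eliminates U0 inverted output.
Only U0 stuck-at-1 is consistent with every test.

U0 stuck-at-1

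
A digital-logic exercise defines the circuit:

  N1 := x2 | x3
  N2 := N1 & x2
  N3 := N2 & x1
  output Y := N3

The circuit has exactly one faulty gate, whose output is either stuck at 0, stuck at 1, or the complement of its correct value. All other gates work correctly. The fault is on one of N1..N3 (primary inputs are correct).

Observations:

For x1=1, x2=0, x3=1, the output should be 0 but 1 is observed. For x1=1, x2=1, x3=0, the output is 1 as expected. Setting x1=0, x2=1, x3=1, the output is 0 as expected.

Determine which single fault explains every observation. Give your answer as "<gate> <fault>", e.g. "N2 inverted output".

Fault-free values for test 1 (x1=1, x2=0, x3=1): N1=1, N2=0, N3=0, giving Y=0. Observed 1.
Test 1: faults giving observed 1 are {N2 stuck-at-1, N2 inverted output, N3 stuck-at-1, N3 inverted output}.
Test 2 (x1=1, x2=1, x3=0): fault-free N1=1, N2=1, N3=1 → 1; observed 1. Eliminates N2 inverted output, N3 inverted output.
Test 3 (x1=0, x2=1, x3=1): fault-free N1=1, N2=1, N3=0 → 0; observed 0. Eliminates N3 stuck-at-1.
Only N2 stuck-at-1 is consistent with every test.

N2 stuck-at-1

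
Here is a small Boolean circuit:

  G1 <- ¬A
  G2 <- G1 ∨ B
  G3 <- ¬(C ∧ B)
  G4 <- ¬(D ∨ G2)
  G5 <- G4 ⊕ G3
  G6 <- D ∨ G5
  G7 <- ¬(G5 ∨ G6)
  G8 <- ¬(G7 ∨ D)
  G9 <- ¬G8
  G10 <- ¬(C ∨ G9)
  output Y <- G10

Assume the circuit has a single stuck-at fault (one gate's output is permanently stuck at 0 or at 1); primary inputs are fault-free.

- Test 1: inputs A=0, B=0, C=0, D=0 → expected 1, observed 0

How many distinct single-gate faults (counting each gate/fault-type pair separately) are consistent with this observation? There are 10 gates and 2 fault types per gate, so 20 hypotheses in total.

Fault-free: G1=1, G2=1, G3=1, G4=0, G5=1, G6=1, G7=0, G8=1, G9=0, G10=1 → 1. Observed 0.
  G1: stuck-at-0 ✓; others ✗
  G2: stuck-at-0 ✓; others ✗
  G3: stuck-at-0 ✓; others ✗
  G4: stuck-at-1 ✓; others ✗
  G5: stuck-at-0 ✓; others ✗
  G6: none of the 2 fault types match ✗
  G7: stuck-at-1 ✓; others ✗
  G8: stuck-at-0 ✓; others ✗
  G9: stuck-at-1 ✓; others ✗
  G10: stuck-at-0 ✓; others ✗
Consistent faults: {G1 stuck-at-0, G2 stuck-at-0, G3 stuck-at-0, G4 stuck-at-1, G5 stuck-at-0, G7 stuck-at-1, G8 stuck-at-0, G9 stuck-at-1, G10 stuck-at-0} — 9 in all.

9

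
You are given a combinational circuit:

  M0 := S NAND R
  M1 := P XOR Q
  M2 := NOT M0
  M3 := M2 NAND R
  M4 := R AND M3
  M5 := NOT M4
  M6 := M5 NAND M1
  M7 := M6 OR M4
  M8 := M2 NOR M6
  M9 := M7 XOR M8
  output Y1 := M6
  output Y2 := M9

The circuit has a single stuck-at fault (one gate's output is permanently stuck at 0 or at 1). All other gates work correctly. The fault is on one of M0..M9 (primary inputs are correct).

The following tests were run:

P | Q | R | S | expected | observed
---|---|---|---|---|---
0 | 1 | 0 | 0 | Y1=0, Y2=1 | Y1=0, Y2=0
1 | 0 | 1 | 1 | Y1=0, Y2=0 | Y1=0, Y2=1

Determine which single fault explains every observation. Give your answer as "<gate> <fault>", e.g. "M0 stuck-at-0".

Fault-free values for test 1 (P=0, Q=1, R=0, S=0): M0=1, M1=1, M2=0, M3=1, M4=0, M5=1, M6=0, M7=0, M8=1, M9=1, giving Y1=0, Y2=1. Observed Y1=0, Y2=0.
Test 1: faults giving observed Y1=0, Y2=0 are {M0 stuck-at-0, M2 stuck-at-1, M7 stuck-at-1, M8 stuck-at-0, M9 stuck-at-0}.
Test 2 (P=1, Q=0, R=1, S=1): fault-free M0=0, M1=1, M2=1, M3=0, M4=0, M5=1, M6=0, M7=0, M8=0, M9=0 → Y1=0, Y2=0; observed Y1=0, Y2=1. Eliminates M0 stuck-at-0, M2 stuck-at-1, M8 stuck-at-0, M9 stuck-at-0.
Only M7 stuck-at-1 is consistent with every test.

M7 stuck-at-1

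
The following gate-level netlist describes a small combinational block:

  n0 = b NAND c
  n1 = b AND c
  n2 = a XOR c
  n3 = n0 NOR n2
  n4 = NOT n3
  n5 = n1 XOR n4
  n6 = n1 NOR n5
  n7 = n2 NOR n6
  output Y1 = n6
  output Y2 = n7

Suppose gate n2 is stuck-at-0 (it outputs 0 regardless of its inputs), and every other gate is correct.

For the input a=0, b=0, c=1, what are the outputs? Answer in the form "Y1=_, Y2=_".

Y1=0, Y2=1

Propagate with n2 forced: n0=1, n1=0, n2=0 [stuck-at-0], n3=0, n4=1, n5=1, n6=0, n7=1.
So the outputs are Y1=0, Y2=1. (Without the fault they would be Y1=0, Y2=0.)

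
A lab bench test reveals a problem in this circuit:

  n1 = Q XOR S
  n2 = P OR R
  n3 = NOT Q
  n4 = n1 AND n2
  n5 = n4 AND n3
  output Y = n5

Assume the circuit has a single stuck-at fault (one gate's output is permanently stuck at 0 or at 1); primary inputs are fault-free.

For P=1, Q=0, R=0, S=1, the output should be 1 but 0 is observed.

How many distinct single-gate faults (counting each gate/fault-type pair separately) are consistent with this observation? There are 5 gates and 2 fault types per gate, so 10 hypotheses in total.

5

Fault-free: n1=1, n2=1, n3=1, n4=1, n5=1 → 1. Observed 0.
  n1 stuck-at-0: output 0 ✓
  n1 stuck-at-1: output 1 ✗
  n2 stuck-at-0: output 0 ✓
  n2 stuck-at-1: output 1 ✗
  n3 stuck-at-0: output 0 ✓
  n3 stuck-at-1: output 1 ✗
  n4 stuck-at-0: output 0 ✓
  n4 stuck-at-1: output 1 ✗
  n5 stuck-at-0: output 0 ✓
  n5 stuck-at-1: output 1 ✗
Consistent faults: {n1 stuck-at-0, n2 stuck-at-0, n3 stuck-at-0, n4 stuck-at-0, n5 stuck-at-0} — 5 in all.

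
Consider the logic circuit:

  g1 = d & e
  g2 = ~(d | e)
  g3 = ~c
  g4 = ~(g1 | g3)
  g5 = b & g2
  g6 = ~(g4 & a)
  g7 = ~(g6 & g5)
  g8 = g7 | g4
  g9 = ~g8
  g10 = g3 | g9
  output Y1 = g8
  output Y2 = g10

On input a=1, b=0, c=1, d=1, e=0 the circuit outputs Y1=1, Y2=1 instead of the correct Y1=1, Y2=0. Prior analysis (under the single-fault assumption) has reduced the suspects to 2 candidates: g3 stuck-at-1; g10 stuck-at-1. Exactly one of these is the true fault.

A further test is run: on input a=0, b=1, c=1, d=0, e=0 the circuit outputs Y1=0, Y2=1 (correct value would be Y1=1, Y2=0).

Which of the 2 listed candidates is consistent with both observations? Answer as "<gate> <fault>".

Evaluate each candidate on input a=0, b=1, c=1, d=0, e=0:
  g3 stuck-at-1: g1=0, g2=1, g3=1 [stuck-at-1], g4=0, g5=1, g6=1, g7=0, g8=0, g9=1, g10=1 → Y1=0, Y2=1 — matches
  g10 stuck-at-1: g1=0, g2=1, g3=0, g4=1, g5=1, g6=1, g7=0, g8=1, g9=0, g10=1 [stuck-at-1] → Y1=1, Y2=1 — eliminated
Only g3 stuck-at-1 reproduces the observed Y1=0, Y2=1.

g3 stuck-at-1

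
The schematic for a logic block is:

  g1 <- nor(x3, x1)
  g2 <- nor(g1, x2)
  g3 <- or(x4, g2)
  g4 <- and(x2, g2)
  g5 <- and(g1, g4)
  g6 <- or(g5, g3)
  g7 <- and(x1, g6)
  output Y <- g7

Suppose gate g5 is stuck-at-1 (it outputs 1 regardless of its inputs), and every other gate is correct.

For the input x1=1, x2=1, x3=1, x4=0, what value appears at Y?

Propagate with g5 forced: g1=0, g2=0, g3=0, g4=0, g5=1 [stuck-at-1], g6=1, g7=1.
So Y = 1. (Without the fault it would be 0.)

1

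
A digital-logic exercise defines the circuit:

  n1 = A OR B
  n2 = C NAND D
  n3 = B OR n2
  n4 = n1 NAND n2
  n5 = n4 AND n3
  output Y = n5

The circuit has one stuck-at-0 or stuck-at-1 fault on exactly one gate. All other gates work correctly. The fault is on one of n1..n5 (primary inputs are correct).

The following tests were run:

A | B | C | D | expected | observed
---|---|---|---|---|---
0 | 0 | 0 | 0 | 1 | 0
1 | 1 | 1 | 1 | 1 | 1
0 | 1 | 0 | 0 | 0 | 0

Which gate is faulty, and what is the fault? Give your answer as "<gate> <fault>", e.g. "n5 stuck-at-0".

Fault-free values for test 1 (A=0, B=0, C=0, D=0): n1=0, n2=1, n3=1, n4=1, n5=1, giving Y=1. Observed 0.
Test 1: faults giving observed 0 are {n1 stuck-at-1, n2 stuck-at-0, n3 stuck-at-0, n4 stuck-at-0, n5 stuck-at-0}.
Test 2 (A=1, B=1, C=1, D=1): fault-free n1=1, n2=0, n3=1, n4=1, n5=1 → 1; observed 1. Eliminates n3 stuck-at-0, n4 stuck-at-0, n5 stuck-at-0.
Test 3 (A=0, B=1, C=0, D=0): fault-free n1=1, n2=1, n3=1, n4=0, n5=0 → 0; observed 0. Eliminates n2 stuck-at-0.
Only n1 stuck-at-1 is consistent with every test.

n1 stuck-at-1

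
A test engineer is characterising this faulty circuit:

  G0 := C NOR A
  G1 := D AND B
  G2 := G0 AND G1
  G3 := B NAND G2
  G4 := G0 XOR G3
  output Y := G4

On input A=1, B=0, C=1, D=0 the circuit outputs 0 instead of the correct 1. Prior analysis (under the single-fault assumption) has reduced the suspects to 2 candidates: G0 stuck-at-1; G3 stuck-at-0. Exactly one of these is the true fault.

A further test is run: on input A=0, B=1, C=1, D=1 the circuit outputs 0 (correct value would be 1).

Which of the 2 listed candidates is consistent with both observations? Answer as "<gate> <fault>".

Evaluate each candidate on input A=0, B=1, C=1, D=1:
  G0 stuck-at-1: G0=1 [stuck-at-1], G1=1, G2=1, G3=0, G4=1 → 1 — eliminated
  G3 stuck-at-0: G0=0, G1=1, G2=0, G3=0 [stuck-at-0], G4=0 → 0 — matches
Only G3 stuck-at-0 reproduces the observed 0.

G3 stuck-at-0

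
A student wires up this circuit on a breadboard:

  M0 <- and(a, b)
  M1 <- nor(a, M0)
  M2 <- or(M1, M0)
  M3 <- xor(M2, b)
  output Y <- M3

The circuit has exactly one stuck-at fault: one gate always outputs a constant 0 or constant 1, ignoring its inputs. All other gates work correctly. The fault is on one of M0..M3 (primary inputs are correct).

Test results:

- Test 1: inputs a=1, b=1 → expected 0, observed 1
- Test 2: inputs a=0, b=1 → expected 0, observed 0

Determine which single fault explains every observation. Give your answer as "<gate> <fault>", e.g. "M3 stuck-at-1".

M0 stuck-at-0

Fault-free values for test 1 (a=1, b=1): M0=1, M1=0, M2=1, M3=0, giving Y=0. Observed 1.
Test 1: faults giving observed 1 are {M0 stuck-at-0, M2 stuck-at-0, M3 stuck-at-1}.
Test 2 (a=0, b=1): fault-free M0=0, M1=1, M2=1, M3=0 → 0; observed 0. Eliminates M2 stuck-at-0, M3 stuck-at-1.
Only M0 stuck-at-0 is consistent with every test.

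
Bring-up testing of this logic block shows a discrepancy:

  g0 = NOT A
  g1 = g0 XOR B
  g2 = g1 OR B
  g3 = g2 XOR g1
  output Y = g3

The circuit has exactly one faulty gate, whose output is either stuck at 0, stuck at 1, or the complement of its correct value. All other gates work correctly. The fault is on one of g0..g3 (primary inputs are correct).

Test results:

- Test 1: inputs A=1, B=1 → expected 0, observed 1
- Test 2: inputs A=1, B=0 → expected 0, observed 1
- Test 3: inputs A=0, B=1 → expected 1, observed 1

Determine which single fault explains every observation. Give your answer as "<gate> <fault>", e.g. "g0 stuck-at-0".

Fault-free values for test 1 (A=1, B=1): g0=0, g1=1, g2=1, g3=0, giving Y=0. Observed 1.
Test 1: faults giving observed 1 are {g0 stuck-at-1, g0 inverted output, g1 stuck-at-0, g1 inverted output, g2 stuck-at-0, g2 inverted output, g3 stuck-at-1, g3 inverted output}.
Test 2 (A=1, B=0): fault-free g0=0, g1=0, g2=0, g3=0 → 0; observed 1. Eliminates g0 stuck-at-1, g0 inverted output, g1 stuck-at-0, g1 inverted output, g2 stuck-at-0.
Test 3 (A=0, B=1): fault-free g0=1, g1=0, g2=1, g3=1 → 1; observed 1. Eliminates g2 inverted output, g3 inverted output.
Only g3 stuck-at-1 is consistent with every test.

g3 stuck-at-1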